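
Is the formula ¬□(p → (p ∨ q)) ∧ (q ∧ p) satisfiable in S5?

1. ¬□(p → (p ∨ q)) ∧ (q ∧ p), 0
2. ¬□(p → (p ∨ q)), 0
3. q ∧ p, 0
4. q, 0
5. p, 0
6. ¬(p → (p ∨ q)), 1
7. p, 1
8. ¬(p ∨ q), 1
9. ¬p, 1
10. ¬q, 1
Accessibility: 0R0, 0R1, 1R0, 1R1
Branch closes: p and ¬p both at 1.
(One branch shown.) All branches close.

No, unsatisfiable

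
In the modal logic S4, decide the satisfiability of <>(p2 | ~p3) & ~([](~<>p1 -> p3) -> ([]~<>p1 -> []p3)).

1. <>(p2 | ~p3) & ~([](~<>p1 -> p3) -> ([]~<>p1 -> []p3)), 0
2. <>(p2 | ~p3), 0
3. ~([](~<>p1 -> p3) -> ([]~<>p1 -> []p3)), 0
4. [](~<>p1 -> p3), 0
5. ~([]~<>p1 -> []p3), 0
6. []~<>p1, 0
7. ~[]p3, 0
8. ~<>p1 -> p3, 0
9. ~<>p1, 0
10. ~p1, 0
11. p3, 0
12. p2 | ~p3, 1
13. ~<>p1 -> p3, 1
14. ~<>p1, 1
15. ~p1, 1
16. ~p3, 1
17. <>p1, 1
18. ~p3, 2
19. ~<>p1 -> p3, 2
20. ~<>p1, 2
21. ~p1, 2
22. <>p1, 2
23. p1, 3
24. ~<>p1 -> p3, 3
25. ~<>p1, 3
26. ~p1, 3
Accessibility: 0R0, 0R1, 0R2, 0R3, 1R1, 1R3, 2R2, 3R3
Branch closes: p1 and ~p1 both at 3.
(One branch shown.) All branches close.

Unsatisfiable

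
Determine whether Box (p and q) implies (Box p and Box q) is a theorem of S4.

Tableau for the negation not (Box (p and q) implies (Box p and Box q)):
1. not (Box (p and q) implies (Box p and Box q)), u
2. Box (p and q), u
3. not (Box p and Box q), u
4. p and q, u
5. p, u
6. q, u
7. not Box q, u
8. not q, v
9. p and q, v
10. p, v
11. q, v
Accessibility: uRu, uRv, vRv
Branch closes: q and not q both at v.
Every branch of the negation's tableau closes; the branch above is one of them.

Yes, valid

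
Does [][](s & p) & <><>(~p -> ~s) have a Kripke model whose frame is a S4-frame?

1. [][](s & p) & <><>(~p -> ~s), u
2. [][](s & p), u
3. <><>(~p -> ~s), u
4. [](s & p), u
5. s & p, u
6. s, u
7. p, u
8. <>(~p -> ~s), v
9. [](s & p), v
10. s & p, v
11. s, v
12. p, v
13. ~p -> ~s, w
14. [](s & p), w
15. s & p, w
16. s, w
17. p, w
Accessibility: uRu, uRv, uRw, vRv, vRw, wRw

Satisfiable (open branch found)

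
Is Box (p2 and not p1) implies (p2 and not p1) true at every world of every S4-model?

Tableau for the negation not (Box (p2 and not p1) implies (p2 and not p1)):
1. not (Box (p2 and not p1) implies (p2 and not p1)), u
2. Box (p2 and not p1), u
3. not (p2 and not p1), u
4. p2 and not p1, u
5. p2, u
6. not p1, u
7. p1, u
Accessibility: uRu
Branch closes: p1 and not p1 both at u.
Every branch of the negation's tableau closes; the branch above is one of them.

Valid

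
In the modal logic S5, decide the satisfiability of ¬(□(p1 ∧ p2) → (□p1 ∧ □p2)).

Unsatisfiable (every branch closes)

1. ¬(□(p1 ∧ p2) → (□p1 ∧ □p2)), w0
2. □(p1 ∧ p2), w0
3. ¬(□p1 ∧ □p2), w0
4. p1 ∧ p2, w0
5. p1, w0
6. p2, w0
7. ¬□p2, w0
8. ¬p2, w1
9. p1 ∧ p2, w1
10. p1, w1
11. p2, w1
Accessibility: w0Rw0, w0Rw1, w1Rw0, w1Rw1
Branch closes: p2 and ¬p2 both at w1.
Every branch closes; the branch above is one of them.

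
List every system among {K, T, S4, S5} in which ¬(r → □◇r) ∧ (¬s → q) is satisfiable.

K, T, S4

S5-tableau for the formula:
1. ¬(r → □◇r) ∧ (¬s → q), w0
2. ¬(r → □◇r), w0
3. ¬s → q, w0
4. r, w0
5. ¬□◇r, w0
6. q, w0
7. ¬◇r, w1
8. ¬r, w0
Accessibility: w0Rw0, w0Rw1, w1Rw0, w1Rw1
Branch closes: r and ¬r both at w0.
Every branch closes (one shown): unsatisfiable in S5.
S4-tableau for the formula:
1. ¬(r → □◇r) ∧ (¬s → q), w0
2. ¬(r → □◇r), w0
3. ¬s → q, w0
4. r, w0
5. ¬□◇r, w0
6. q, w0
7. ¬◇r, w1
8. ¬r, w1
Accessibility: w0Rw0, w0Rw1, w1Rw1
Complete open branch: satisfiable in S4, hence also in K, T (this S4-model is also a K-model and a T-model).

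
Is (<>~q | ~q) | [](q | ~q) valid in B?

Yes, valid

Tableau for the negation ~((<>~q | ~q) | [](q | ~q)):
1. ~((<>~q | ~q) | [](q | ~q)), u
2. ~(<>~q | ~q), u   [~|-rule on 1]
3. ~[](q | ~q), u   [~|-rule on 1]
4. ~<>~q, u   [~|-rule on 2]
5. q, u   [~|-rule on 2]
6. ~(q | ~q), v   [~[]-rule on 3: fresh world v, uRv]
7. ~q, v   [~|-rule on 6]
8. q, v   [~|-rule on 6]
Accessibility: uRu, uRv, vRu, vRv
Branch closes: q and ~q both at v.
Every branch of the negation's tableau closes; the branch above is one of them.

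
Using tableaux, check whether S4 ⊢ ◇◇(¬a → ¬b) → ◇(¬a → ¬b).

Yes, valid

Tableau for the negation ¬(◇◇(¬a → ¬b) → ◇(¬a → ¬b)):
1. ¬(◇◇(¬a → ¬b) → ◇(¬a → ¬b)), w0
2. ◇◇(¬a → ¬b), w0
3. ¬◇(¬a → ¬b), w0
4. ¬(¬a → ¬b), w0
5. ¬a, w0
6. b, w0
7. ◇(¬a → ¬b), w1
8. ¬(¬a → ¬b), w1
9. ¬a, w1
10. b, w1
11. ¬a → ¬b, w2
12. ¬(¬a → ¬b), w2
13. ¬a, w2
14. b, w2
15. ¬b, w2
Accessibility: w0Rw0, w0Rw1, w0Rw2, w1Rw1, w1Rw2, w2Rw2
Branch closes: b and ¬b both at w2.
Every branch of the negation's tableau closes; the branch above is one of them.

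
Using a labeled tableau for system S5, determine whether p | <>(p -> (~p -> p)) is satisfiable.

1. p | <>(p -> (~p -> p)), 0
2. <>(p -> (~p -> p)), 0
3. p -> (~p -> p), 1
4. ~p -> p, 1
5. p, 1
Accessibility: 0R0, 0R1, 1R0, 1R1

Yes, satisfiable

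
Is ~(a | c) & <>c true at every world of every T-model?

Tableau for the negation ~(~(a | c) & <>c):
1. ~(~(a | c) & <>c), 0
2. ~<>c, 0
3. ~c, 0
Accessibility: 0R0
The negation has an open branch (countermodel exists).

Invalid (countermodel exists)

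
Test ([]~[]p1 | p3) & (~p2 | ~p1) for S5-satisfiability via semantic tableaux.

Satisfiable (open branch found)

1. ([]~[]p1 | p3) & (~p2 | ~p1), 0
2. []~[]p1 | p3, 0
3. ~p2 | ~p1, 0
4. p3, 0
5. ~p1, 0
Accessibility: 0R0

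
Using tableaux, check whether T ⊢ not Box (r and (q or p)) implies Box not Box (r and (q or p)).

Tableau for the negation not (not Box (r and (q or p)) implies Box not Box (r and (q or p))):
1. not (not Box (r and (q or p)) implies Box not Box (r and (q or p))), u
2. not Box (r and (q or p)), u
3. not Box not Box (r and (q or p)), u
4. not (r and (q or p)), v
5. not (q or p), v
6. not q, v
7. not p, v
8. Box (r and (q or p)), w
9. r and (q or p), w
10. r, w
11. q or p, w
12. p, w
Accessibility: uRu, uRv, uRw, vRv, wRw
The negation has an open branch (countermodel exists).

Invalid (countermodel exists)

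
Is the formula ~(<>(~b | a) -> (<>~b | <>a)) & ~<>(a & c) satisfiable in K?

Unsatisfiable

1. ~(<>(~b | a) -> (<>~b | <>a)) & ~<>(a & c), w0
2. ~(<>(~b | a) -> (<>~b | <>a)), w0   [&-rule on 1]
3. ~<>(a & c), w0   [&-rule on 1]
4. <>(~b | a), w0   [~->-rule on 2]
5. ~(<>~b | <>a), w0   [~->-rule on 2]
6. ~<>~b, w0   [~|-rule on 5]
7. ~<>a, w0   [~|-rule on 5]
8. ~b | a, w1   [<>-rule on 4: fresh world w1, w0Rw1]
9. ~(a & c), w1   [~<>-rule on 3 via w0Rw1]
10. b, w1   [~<>-rule on 6 via w0Rw1]
11. ~a, w1   [~<>-rule on 7 via w0Rw1]
12. a, w1   [|-rule on 8 (branches; this branch)]
Accessibility: w0Rw1
Branch closes: a and ~a both at w1.
(One branch shown.) All branches close.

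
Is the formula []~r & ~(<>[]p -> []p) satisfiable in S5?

Unsatisfiable (every branch closes)

1. []~r & ~(<>[]p -> []p), u
2. []~r, u
3. ~(<>[]p -> []p), u
4. <>[]p, u
5. ~[]p, u
6. ~r, u
7. []p, v
8. ~r, v
9. p, u
10. p, v
11. ~p, w
12. ~r, w
13. p, w
Accessibility: uRu, uRv, uRw, vRu, vRv, vRw, wRu, wRv, wRw
Branch closes: p and ~p both at w.
(One branch shown.) All branches close.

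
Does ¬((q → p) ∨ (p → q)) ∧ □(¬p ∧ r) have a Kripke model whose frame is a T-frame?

Unsatisfiable (every branch closes)

1. ¬((q → p) ∨ (p → q)) ∧ □(¬p ∧ r), 0
2. ¬((q → p) ∨ (p → q)), 0
3. □(¬p ∧ r), 0
4. ¬(q → p), 0
5. ¬(p → q), 0
6. q, 0
7. ¬p, 0
8. p, 0
9. ¬q, 0
Accessibility: 0R0
Branch closes: p and ¬p both at 0.
(One branch shown.) All branches close.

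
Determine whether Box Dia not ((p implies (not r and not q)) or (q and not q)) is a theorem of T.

Tableau for the negation not Box Dia not ((p implies (not r and not q)) or (q and not q)):
1. not Box Dia not ((p implies (not r and not q)) or (q and not q)), u
2. not Dia not ((p implies (not r and not q)) or (q and not q)), v
3. (p implies (not r and not q)) or (q and not q), v
4. p implies (not r and not q), v
5. not r and not q, v
6. not r, v
7. not q, v
Accessibility: uRu, uRv, vRv
The negation has an open branch (countermodel exists).

No, not valid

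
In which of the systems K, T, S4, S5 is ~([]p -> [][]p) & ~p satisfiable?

K

T-tableau for the formula:
1. ~([]p -> [][]p) & ~p, u
2. ~([]p -> [][]p), u   [&-rule on 1]
3. ~p, u   [&-rule on 1]
4. []p, u   [~->-rule on 2]
5. ~[][]p, u   [~->-rule on 2]
6. p, u   [[]-rule on 4 via uRu]
Accessibility: uRu
Branch closes: p and ~p both at u.
Every branch closes (one shown): unsatisfiable in T, hence also in S4, S5 (every S4/S5-frame is a T-frame).
K-tableau for the formula:
1. ~([]p -> [][]p) & ~p, u
2. ~([]p -> [][]p), u   [&-rule on 1]
3. ~p, u   [&-rule on 1]
4. []p, u   [~->-rule on 2]
5. ~[][]p, u   [~->-rule on 2]
6. ~[]p, v   [~[]-rule on 5: fresh world v, uRv]
7. p, v   [[]-rule on 4 via uRv]
8. ~p, w   [~[]-rule on 6: fresh world w, vRw]
Accessibility: uRv, vRw
Complete open branch: satisfiable in K.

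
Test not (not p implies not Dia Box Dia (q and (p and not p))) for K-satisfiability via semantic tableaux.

Satisfiable

1. not (not p implies not Dia Box Dia (q and (p and not p))), u
2. not p, u
3. Dia Box Dia (q and (p and not p)), u
4. Box Dia (q and (p and not p)), v
Accessibility: uRv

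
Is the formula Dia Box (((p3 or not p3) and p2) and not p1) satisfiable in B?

Satisfiable

1. Dia Box (((p3 or not p3) and p2) and not p1), w0
2. Box (((p3 or not p3) and p2) and not p1), w1
3. ((p3 or not p3) and p2) and not p1, w0
4. (p3 or not p3) and p2, w0
5. not p1, w0
6. p3 or not p3, w0
7. p2, w0
8. ((p3 or not p3) and p2) and not p1, w1
9. (p3 or not p3) and p2, w1
10. not p1, w1
11. p3 or not p3, w1
12. p2, w1
13. not p3, w0
14. not p3, w1
Accessibility: w0Rw0, w0Rw1, w1Rw0, w1Rw1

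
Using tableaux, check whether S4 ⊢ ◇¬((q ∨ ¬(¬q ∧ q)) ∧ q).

Tableau for the negation ¬◇¬((q ∨ ¬(¬q ∧ q)) ∧ q):
1. ¬◇¬((q ∨ ¬(¬q ∧ q)) ∧ q), u
2. (q ∨ ¬(¬q ∧ q)) ∧ q, u
3. q ∨ ¬(¬q ∧ q), u
4. q, u
5. ¬(¬q ∧ q), u
Accessibility: uRu
The negation has an open branch (countermodel exists).

No, not valid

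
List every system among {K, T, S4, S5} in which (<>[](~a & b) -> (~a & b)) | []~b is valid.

S5-tableau for the negation ~((<>[](~a & b) -> (~a & b)) | []~b):
1. ~((<>[](~a & b) -> (~a & b)) | []~b), u
2. ~(<>[](~a & b) -> (~a & b)), u
3. ~[]~b, u
4. <>[](~a & b), u
5. ~(~a & b), u
6. ~b, u
7. b, v
8. [](~a & b), w
9. ~a & b, u
10. ~a, u
11. b, u
Accessibility: uRu, uRv, uRw, vRu, vRv, vRw, wRu, wRv, wRw
Branch closes: b and ~b both at u.
Every branch closes (one shown): valid in S5.
S4-tableau for the negation ~((<>[](~a & b) -> (~a & b)) | []~b):
1. ~((<>[](~a & b) -> (~a & b)) | []~b), u
2. ~(<>[](~a & b) -> (~a & b)), u
3. ~[]~b, u
4. <>[](~a & b), u
5. ~(~a & b), u
6. ~b, u
7. b, v
8. [](~a & b), w
9. ~a & b, w
10. ~a, w
11. b, w
Accessibility: uRu, uRv, uRw, vRv, wRw
Complete open branch: countermodel on an S4-frame, so not valid in S4, nor in K, T (the same frame is also a K-frame and a T-frame).

S5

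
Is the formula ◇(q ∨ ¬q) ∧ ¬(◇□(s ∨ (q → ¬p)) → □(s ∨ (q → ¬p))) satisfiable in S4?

1. ◇(q ∨ ¬q) ∧ ¬(◇□(s ∨ (q → ¬p)) → □(s ∨ (q → ¬p))), u
2. ◇(q ∨ ¬q), u
3. ¬(◇□(s ∨ (q → ¬p)) → □(s ∨ (q → ¬p))), u
4. ◇□(s ∨ (q → ¬p)), u
5. ¬□(s ∨ (q → ¬p)), u
6. q ∨ ¬q, v
7. ¬q, v
8. □(s ∨ (q → ¬p)), w
9. s ∨ (q → ¬p), w
10. q → ¬p, w
11. ¬p, w
12. ¬(s ∨ (q → ¬p)), x
13. ¬s, x
14. ¬(q → ¬p), x
15. q, x
16. p, x
Accessibility: uRu, uRv, uRw, uRx, vRv, wRw, xRx

Satisfiable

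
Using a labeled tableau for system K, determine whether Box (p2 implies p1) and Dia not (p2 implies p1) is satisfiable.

1. Box (p2 implies p1) and Dia not (p2 implies p1), 0
2. Box (p2 implies p1), 0   [and-rule on 1]
3. Dia not (p2 implies p1), 0   [and-rule on 1]
4. not (p2 implies p1), 1   [Dia-rule on 3: fresh world 1, 0R1]
5. p2, 1   [neg-implies-rule on 4]
6. not p1, 1   [neg-implies-rule on 4]
7. p2 implies p1, 1   [Box-rule on 2 via 0R1]
8. p1, 1   [implies-rule on 7 (branches; this branch)]
Accessibility: 0R1
Branch closes: p1 and not p1 both at 1.
Every branch closes; the branch above is one of them.

No, unsatisfiable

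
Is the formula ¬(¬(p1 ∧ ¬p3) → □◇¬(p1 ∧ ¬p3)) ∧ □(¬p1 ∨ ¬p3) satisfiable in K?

Satisfiable

1. ¬(¬(p1 ∧ ¬p3) → □◇¬(p1 ∧ ¬p3)) ∧ □(¬p1 ∨ ¬p3), w0
2. ¬(¬(p1 ∧ ¬p3) → □◇¬(p1 ∧ ¬p3)), w0
3. □(¬p1 ∨ ¬p3), w0
4. ¬(p1 ∧ ¬p3), w0
5. ¬□◇¬(p1 ∧ ¬p3), w0
6. p3, w0
7. ¬◇¬(p1 ∧ ¬p3), w1
8. ¬p1 ∨ ¬p3, w1
9. ¬p3, w1
Accessibility: w0Rw1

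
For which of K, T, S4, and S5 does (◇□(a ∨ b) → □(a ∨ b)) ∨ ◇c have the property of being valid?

S5

S5-tableau for the negation ¬((◇□(a ∨ b) → □(a ∨ b)) ∨ ◇c):
1. ¬((◇□(a ∨ b) → □(a ∨ b)) ∨ ◇c), w0
2. ¬(◇□(a ∨ b) → □(a ∨ b)), w0
3. ¬◇c, w0
4. ◇□(a ∨ b), w0
5. ¬□(a ∨ b), w0
6. ¬c, w0
7. □(a ∨ b), w1
8. ¬c, w1
9. a ∨ b, w0
10. a ∨ b, w1
11. b, w0
12. b, w1
13. ¬(a ∨ b), w2
14. ¬a, w2
15. ¬b, w2
16. ¬c, w2
17. a ∨ b, w2
18. b, w2
Accessibility: w0Rw0, w0Rw1, w0Rw2, w1Rw0, w1Rw1, w1Rw2, w2Rw0, w2Rw1, w2Rw2
Branch closes: b and ¬b both at w2.
Every branch closes (one shown): valid in S5.
S4-tableau for the negation ¬((◇□(a ∨ b) → □(a ∨ b)) ∨ ◇c):
1. ¬((◇□(a ∨ b) → □(a ∨ b)) ∨ ◇c), w0
2. ¬(◇□(a ∨ b) → □(a ∨ b)), w0
3. ¬◇c, w0
4. ◇□(a ∨ b), w0
5. ¬□(a ∨ b), w0
6. ¬c, w0
7. □(a ∨ b), w1
8. ¬c, w1
9. a ∨ b, w1
10. b, w1
11. ¬(a ∨ b), w2
12. ¬a, w2
13. ¬b, w2
14. ¬c, w2
Accessibility: w0Rw0, w0Rw1, w0Rw2, w1Rw1, w2Rw2
Complete open branch: countermodel on an S4-frame, so not valid in S4, nor in K, T (the same frame is also a K-frame and a T-frame).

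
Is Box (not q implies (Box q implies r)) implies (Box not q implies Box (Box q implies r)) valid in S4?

Tableau for the negation not (Box (not q implies (Box q implies r)) implies (Box not q implies Box (Box q implies r))):
1. not (Box (not q implies (Box q implies r)) implies (Box not q implies Box (Box q implies r))), 0
2. Box (not q implies (Box q implies r)), 0
3. not (Box not q implies Box (Box q implies r)), 0
4. Box not q, 0
5. not Box (Box q implies r), 0
6. not q implies (Box q implies r), 0
7. not q, 0
8. Box q implies r, 0
9. r, 0
10. not (Box q implies r), 1
11. Box q, 1
12. not r, 1
13. not q implies (Box q implies r), 1
14. not q, 1
15. q, 1
Accessibility: 0R0, 0R1, 1R1
Branch closes: q and not q both at 1.
Every branch of the negation's tableau closes; the branch above is one of them.

Valid in S4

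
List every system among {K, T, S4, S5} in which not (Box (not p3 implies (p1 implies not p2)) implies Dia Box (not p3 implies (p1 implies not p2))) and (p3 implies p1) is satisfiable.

T-tableau for the formula:
1. not (Box (not p3 implies (p1 implies not p2)) implies Dia Box (not p3 implies (p1 implies not p2))) and (p3 implies p1), 0
2. not (Box (not p3 implies (p1 implies not p2)) implies Dia Box (not p3 implies (p1 implies not p2))), 0
3. p3 implies p1, 0
4. Box (not p3 implies (p1 implies not p2)), 0
5. not Dia Box (not p3 implies (p1 implies not p2)), 0
6. not p3 implies (p1 implies not p2), 0
7. not Box (not p3 implies (p1 implies not p2)), 0
8. p1, 0
9. p1 implies not p2, 0
10. not p2, 0
11. not (not p3 implies (p1 implies not p2)), 1
12. not p3, 1
13. not (p1 implies not p2), 1
14. p1, 1
15. p2, 1
16. not p3 implies (p1 implies not p2), 1
17. not Box (not p3 implies (p1 implies not p2)), 1
18. p1 implies not p2, 1
19. not p2, 1
Accessibility: 0R0, 0R1, 1R1
Branch closes: p2 and not p2 both at 1.
Every branch closes (one shown): unsatisfiable in T, hence also in S4, S5 (every S4/S5-frame is a T-frame).
K-tableau for the formula:
1. not (Box (not p3 implies (p1 implies not p2)) implies Dia Box (not p3 implies (p1 implies not p2))) and (p3 implies p1), 0
2. not (Box (not p3 implies (p1 implies not p2)) implies Dia Box (not p3 implies (p1 implies not p2))), 0
3. p3 implies p1, 0
4. Box (not p3 implies (p1 implies not p2)), 0
5. not Dia Box (not p3 implies (p1 implies not p2)), 0
6. p1, 0
Complete open branch: satisfiable in K.

K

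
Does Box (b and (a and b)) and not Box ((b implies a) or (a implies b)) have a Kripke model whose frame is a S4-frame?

Unsatisfiable

1. Box (b and (a and b)) and not Box ((b implies a) or (a implies b)), 0
2. Box (b and (a and b)), 0   [and-rule on 1]
3. not Box ((b implies a) or (a implies b)), 0   [and-rule on 1]
4. b and (a and b), 0   [Box-rule on 2 via 0R0]
5. b, 0   [and-rule on 4]
6. a and b, 0   [and-rule on 4]
7. a, 0   [and-rule on 6]
8. not ((b implies a) or (a implies b)), 1   [neg-Box-rule on 3: fresh world 1, 0R1]
9. not (b implies a), 1   [neg-or-rule on 8]
10. not (a implies b), 1   [neg-or-rule on 8]
11. b, 1   [neg-implies-rule on 9]
12. not a, 1   [neg-implies-rule on 9]
13. a, 1   [neg-implies-rule on 10]
14. not b, 1   [neg-implies-rule on 10]
Accessibility: 0R0, 0R1, 1R1
Branch closes: a and not a both at 1.
All branches of the tableau close; one closing branch shown above.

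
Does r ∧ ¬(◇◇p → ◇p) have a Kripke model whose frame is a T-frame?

1. r ∧ ¬(◇◇p → ◇p), w0
2. r, w0
3. ¬(◇◇p → ◇p), w0
4. ◇◇p, w0
5. ¬◇p, w0
6. ¬p, w0
7. ◇p, w1
8. ¬p, w1
9. p, w2
Accessibility: w0Rw0, w0Rw1, w1Rw1, w1Rw2, w2Rw2

Satisfiable (open branch found)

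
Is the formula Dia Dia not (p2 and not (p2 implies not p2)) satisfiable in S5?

1. Dia Dia not (p2 and not (p2 implies not p2)), u
2. Dia not (p2 and not (p2 implies not p2)), v
3. not (p2 and not (p2 implies not p2)), w
4. p2 implies not p2, w
5. not p2, w
Accessibility: uRu, uRv, uRw, vRu, vRv, vRw, wRu, wRv, wRw

Satisfiable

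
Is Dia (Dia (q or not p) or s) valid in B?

Tableau for the negation not Dia (Dia (q or not p) or s):
1. not Dia (Dia (q or not p) or s), u
2. not (Dia (q or not p) or s), u   [neg-Dia-rule on 1 via uRu]
3. not Dia (q or not p), u   [neg-or-rule on 2]
4. not s, u   [neg-or-rule on 2]
5. not (q or not p), u   [neg-Dia-rule on 3 via uRu]
6. not q, u   [neg-or-rule on 5]
7. p, u   [neg-or-rule on 5]
Accessibility: uRu
The negation has an open branch (countermodel exists).

No, not valid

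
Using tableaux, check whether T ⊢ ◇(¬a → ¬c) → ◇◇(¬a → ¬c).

Tableau for the negation ¬(◇(¬a → ¬c) → ◇◇(¬a → ¬c)):
1. ¬(◇(¬a → ¬c) → ◇◇(¬a → ¬c)), w0
2. ◇(¬a → ¬c), w0
3. ¬◇◇(¬a → ¬c), w0
4. ¬◇(¬a → ¬c), w0
5. ¬(¬a → ¬c), w0
6. ¬a, w0
7. c, w0
8. ¬a → ¬c, w1
9. ¬◇(¬a → ¬c), w1
10. ¬(¬a → ¬c), w1
11. ¬a, w1
12. c, w1
13. ¬c, w1
Accessibility: w0Rw0, w0Rw1, w1Rw1
Branch closes: c and ¬c both at w1.
Every branch of the negation's tableau closes; the branch above is one of them.

Yes, valid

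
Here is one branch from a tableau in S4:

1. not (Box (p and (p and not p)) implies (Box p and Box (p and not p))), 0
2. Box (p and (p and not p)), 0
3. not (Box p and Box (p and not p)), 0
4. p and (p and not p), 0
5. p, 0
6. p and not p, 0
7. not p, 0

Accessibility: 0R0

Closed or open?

Both p and not p appear at 0.

Yes, closed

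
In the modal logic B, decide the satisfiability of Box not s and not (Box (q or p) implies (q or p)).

1. Box not s and not (Box (q or p) implies (q or p)), w0
2. Box not s, w0
3. not (Box (q or p) implies (q or p)), w0
4. Box (q or p), w0
5. not (q or p), w0
6. not q, w0
7. not p, w0
8. not s, w0
9. q or p, w0
10. p, w0
Accessibility: w0Rw0
Branch closes: p and not p both at w0.
(One branch shown.) All branches close.

Unsatisfiable (every branch closes)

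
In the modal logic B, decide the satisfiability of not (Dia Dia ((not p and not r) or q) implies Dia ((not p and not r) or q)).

1. not (Dia Dia ((not p and not r) or q) implies Dia ((not p and not r) or q)), 0
2. Dia Dia ((not p and not r) or q), 0   [neg-implies-rule on 1]
3. not Dia ((not p and not r) or q), 0   [neg-implies-rule on 1]
4. not ((not p and not r) or q), 0   [neg-Dia-rule on 3 via 0R0]
5. not (not p and not r), 0   [neg-or-rule on 4]
6. not q, 0   [neg-or-rule on 4]
7. r, 0   [neg-and-rule on 5 (branches; this branch)]
8. Dia ((not p and not r) or q), 1   [Dia-rule on 2: fresh world 1, 0R1]
9. not ((not p and not r) or q), 1   [neg-Dia-rule on 3 via 0R1]
10. not (not p and not r), 1   [neg-or-rule on 9]
11. not q, 1   [neg-or-rule on 9]
12. r, 1   [neg-and-rule on 10 (branches; this branch)]
13. (not p and not r) or q, 2   [Dia-rule on 8: fresh world 2, 1R2]
14. q, 2   [or-rule on 13 (branches; this branch)]
Accessibility: 0R0, 0R1, 1R0, 1R1, 1R2, 2R1, 2R2

Yes, satisfiable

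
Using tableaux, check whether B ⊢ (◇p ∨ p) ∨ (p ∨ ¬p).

Valid in B

Tableau for the negation ¬((◇p ∨ p) ∨ (p ∨ ¬p)):
1. ¬((◇p ∨ p) ∨ (p ∨ ¬p)), 0
2. ¬(◇p ∨ p), 0
3. ¬(p ∨ ¬p), 0
4. ¬◇p, 0
5. ¬p, 0
6. p, 0
Accessibility: 0R0
Branch closes: p and ¬p both at 0.
All branches of the negation close; one closing branch shown above.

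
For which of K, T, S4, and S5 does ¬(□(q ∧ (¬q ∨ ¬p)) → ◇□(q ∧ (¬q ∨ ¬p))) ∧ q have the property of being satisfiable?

K-tableau for the formula:
1. ¬(□(q ∧ (¬q ∨ ¬p)) → ◇□(q ∧ (¬q ∨ ¬p))) ∧ q, w0
2. ¬(□(q ∧ (¬q ∨ ¬p)) → ◇□(q ∧ (¬q ∨ ¬p))), w0
3. q, w0
4. □(q ∧ (¬q ∨ ¬p)), w0
5. ¬◇□(q ∧ (¬q ∨ ¬p)), w0
Complete open branch: satisfiable in K.
T-tableau for the formula:
1. ¬(□(q ∧ (¬q ∨ ¬p)) → ◇□(q ∧ (¬q ∨ ¬p))) ∧ q, w0
2. ¬(□(q ∧ (¬q ∨ ¬p)) → ◇□(q ∧ (¬q ∨ ¬p))), w0
3. q, w0
4. □(q ∧ (¬q ∨ ¬p)), w0
5. ¬◇□(q ∧ (¬q ∨ ¬p)), w0
6. q ∧ (¬q ∨ ¬p), w0
7. ¬q ∨ ¬p, w0
8. ¬□(q ∧ (¬q ∨ ¬p)), w0
9. ¬p, w0
10. ¬(q ∧ (¬q ∨ ¬p)), w1
11. q ∧ (¬q ∨ ¬p), w1
12. q, w1
13. ¬q ∨ ¬p, w1
14. ¬□(q ∧ (¬q ∨ ¬p)), w1
15. ¬(¬q ∨ ¬p), w1
16. p, w1
17. ¬p, w1
Accessibility: w0Rw0, w0Rw1, w1Rw1
Branch closes: p and ¬p both at w1.
Every branch closes (one shown): unsatisfiable in T, hence also in S4, S5 (every S4/S5-frame is a T-frame).

K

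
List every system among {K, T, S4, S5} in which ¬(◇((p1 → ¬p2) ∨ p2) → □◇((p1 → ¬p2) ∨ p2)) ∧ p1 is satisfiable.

K-tableau for the formula:
1. ¬(◇((p1 → ¬p2) ∨ p2) → □◇((p1 → ¬p2) ∨ p2)) ∧ p1, u
2. ¬(◇((p1 → ¬p2) ∨ p2) → □◇((p1 → ¬p2) ∨ p2)), u
3. p1, u
4. ◇((p1 → ¬p2) ∨ p2), u
5. ¬□◇((p1 → ¬p2) ∨ p2), u
6. (p1 → ¬p2) ∨ p2, v
7. p2, v
8. ¬◇((p1 → ¬p2) ∨ p2), w
Accessibility: uRv, uRw
Complete open branch: satisfiable in K.
T-tableau for the formula:
1. ¬(◇((p1 → ¬p2) ∨ p2) → □◇((p1 → ¬p2) ∨ p2)) ∧ p1, u
2. ¬(◇((p1 → ¬p2) ∨ p2) → □◇((p1 → ¬p2) ∨ p2)), u
3. p1, u
4. ◇((p1 → ¬p2) ∨ p2), u
5. ¬□◇((p1 → ¬p2) ∨ p2), u
6. (p1 → ¬p2) ∨ p2, v
7. p1 → ¬p2, v
8. ¬p2, v
9. ¬◇((p1 → ¬p2) ∨ p2), w
10. ¬((p1 → ¬p2) ∨ p2), w
11. ¬(p1 → ¬p2), w
12. ¬p2, w
13. p1, w
14. p2, w
Accessibility: uRu, uRv, uRw, vRv, wRw
Branch closes: p2 and ¬p2 both at w.
Every branch closes (one shown): unsatisfiable in T, hence also in S4, S5 (every S4/S5-frame is a T-frame).

K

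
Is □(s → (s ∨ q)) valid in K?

Yes, valid

Tableau for the negation ¬□(s → (s ∨ q)):
1. ¬□(s → (s ∨ q)), u
2. ¬(s → (s ∨ q)), v   [¬□-rule on 1: fresh world v, uRv]
3. s, v   [¬→-rule on 2]
4. ¬(s ∨ q), v   [¬→-rule on 2]
5. ¬s, v   [¬∨-rule on 4]
6. ¬q, v   [¬∨-rule on 4]
Accessibility: uRv
Branch closes: s and ¬s both at v.
Every branch of the negation's tableau closes; the branch above is one of them.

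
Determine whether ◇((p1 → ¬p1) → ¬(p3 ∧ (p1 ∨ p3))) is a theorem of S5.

Not valid

Tableau for the negation ¬◇((p1 → ¬p1) → ¬(p3 ∧ (p1 ∨ p3))):
1. ¬◇((p1 → ¬p1) → ¬(p3 ∧ (p1 ∨ p3))), u
2. ¬((p1 → ¬p1) → ¬(p3 ∧ (p1 ∨ p3))), u
3. p1 → ¬p1, u
4. p3 ∧ (p1 ∨ p3), u
5. p3, u
6. p1 ∨ p3, u
7. ¬p1, u
Accessibility: uRu
The negation has an open branch (countermodel exists).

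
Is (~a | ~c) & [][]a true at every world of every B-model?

Tableau for the negation ~((~a | ~c) & [][]a):
1. ~((~a | ~c) & [][]a), u
2. ~[][]a, u
3. ~[]a, v
4. ~a, w
Accessibility: uRu, uRv, vRu, vRv, vRw, wRv, wRw
The negation has an open branch (countermodel exists).

No, not valid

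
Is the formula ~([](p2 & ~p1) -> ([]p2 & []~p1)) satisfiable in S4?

Unsatisfiable

1. ~([](p2 & ~p1) -> ([]p2 & []~p1)), w0
2. [](p2 & ~p1), w0
3. ~([]p2 & []~p1), w0
4. p2 & ~p1, w0
5. p2, w0
6. ~p1, w0
7. ~[]~p1, w0
8. p1, w1
9. p2 & ~p1, w1
10. p2, w1
11. ~p1, w1
Accessibility: w0Rw0, w0Rw1, w1Rw1
Branch closes: p1 and ~p1 both at w1.
All branches of the tableau close; one closing branch shown above.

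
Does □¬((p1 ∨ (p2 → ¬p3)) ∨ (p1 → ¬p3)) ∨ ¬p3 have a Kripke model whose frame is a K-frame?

Satisfiable

1. □¬((p1 ∨ (p2 → ¬p3)) ∨ (p1 → ¬p3)) ∨ ¬p3, 0
2. ¬p3, 0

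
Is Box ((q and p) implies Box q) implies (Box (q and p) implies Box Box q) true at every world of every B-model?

Tableau for the negation not (Box ((q and p) implies Box q) implies (Box (q and p) implies Box Box q)):
1. not (Box ((q and p) implies Box q) implies (Box (q and p) implies Box Box q)), u
2. Box ((q and p) implies Box q), u   [neg-implies-rule on 1]
3. not (Box (q and p) implies Box Box q), u   [neg-implies-rule on 1]
4. Box (q and p), u   [neg-implies-rule on 3]
5. not Box Box q, u   [neg-implies-rule on 3]
6. (q and p) implies Box q, u   [Box-rule on 2 via uRu]
7. q and p, u   [Box-rule on 4 via uRu]
8. q, u   [and-rule on 7]
9. p, u   [and-rule on 7]
10. Box q, u   [implies-rule on 6 (branches; this branch)]
11. not Box q, v   [neg-Box-rule on 5: fresh world v, uRv]
12. (q and p) implies Box q, v   [Box-rule on 2 via uRv]
13. q and p, v   [Box-rule on 4 via uRv]
14. q, v   [and-rule on 13]
15. p, v   [and-rule on 13]
16. Box q, v   [implies-rule on 12 (branches; this branch)]
17. not q, w   [neg-Box-rule on 11: fresh world w, vRw]
18. q, w   [Box-rule on 16 via vRw]
Accessibility: uRu, uRv, vRu, vRv, vRw, wRv, wRw
Branch closes: q and not q both at w.
All branches of the negation close; one closing branch shown above.

Yes, valid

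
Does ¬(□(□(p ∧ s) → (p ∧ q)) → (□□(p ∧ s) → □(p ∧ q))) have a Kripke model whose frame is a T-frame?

No, unsatisfiable

1. ¬(□(□(p ∧ s) → (p ∧ q)) → (□□(p ∧ s) → □(p ∧ q))), w0
2. □(□(p ∧ s) → (p ∧ q)), w0
3. ¬(□□(p ∧ s) → □(p ∧ q)), w0
4. □□(p ∧ s), w0
5. ¬□(p ∧ q), w0
6. □(p ∧ s) → (p ∧ q), w0
7. □(p ∧ s), w0
8. p ∧ s, w0
9. p, w0
10. s, w0
11. ¬□(p ∧ s), w0
12. ¬(p ∧ q), w1
13. □(p ∧ s) → (p ∧ q), w1
14. □(p ∧ s), w1
15. p ∧ s, w1
16. p, w1
17. s, w1
18. ¬q, w1
19. ¬□(p ∧ s), w1
20. ¬(p ∧ s), w2
21. □(p ∧ s) → (p ∧ q), w2
22. □(p ∧ s), w2
23. p ∧ s, w2
24. p, w2
25. s, w2
26. ¬s, w2
Accessibility: w0Rw0, w0Rw1, w0Rw2, w1Rw1, w2Rw2
Branch closes: s and ¬s both at w2.
All branches of the tableau close; one closing branch shown above.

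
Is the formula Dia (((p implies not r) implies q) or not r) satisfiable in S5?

1. Dia (((p implies not r) implies q) or not r), w0
2. ((p implies not r) implies q) or not r, w1
3. not r, w1
Accessibility: w0Rw0, w0Rw1, w1Rw0, w1Rw1

Yes, satisfiable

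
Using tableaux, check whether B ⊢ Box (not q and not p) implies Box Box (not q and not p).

Invalid (countermodel exists)

Tableau for the negation not (Box (not q and not p) implies Box Box (not q and not p)):
1. not (Box (not q and not p) implies Box Box (not q and not p)), u
2. Box (not q and not p), u
3. not Box Box (not q and not p), u
4. not q and not p, u
5. not q, u
6. not p, u
7. not Box (not q and not p), v
8. not q and not p, v
9. not q, v
10. not p, v
11. not (not q and not p), w
12. p, w
Accessibility: uRu, uRv, vRu, vRv, vRw, wRv, wRw
The negation has an open branch (countermodel exists).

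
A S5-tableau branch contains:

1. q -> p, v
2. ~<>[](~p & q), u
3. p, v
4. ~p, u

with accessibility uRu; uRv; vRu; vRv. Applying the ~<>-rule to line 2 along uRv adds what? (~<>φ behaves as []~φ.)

~<>φ behaves as []~φ: propagate the negated body to each accessible world.

~[](~p & q), v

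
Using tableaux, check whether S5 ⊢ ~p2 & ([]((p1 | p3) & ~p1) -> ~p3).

Tableau for the negation ~(~p2 & ([]((p1 | p3) & ~p1) -> ~p3)):
1. ~(~p2 & ([]((p1 | p3) & ~p1) -> ~p3)), 0
2. ~([]((p1 | p3) & ~p1) -> ~p3), 0   [~&-rule on 1 (branches; this branch)]
3. []((p1 | p3) & ~p1), 0   [~->-rule on 2]
4. p3, 0   [~->-rule on 2]
5. (p1 | p3) & ~p1, 0   [[]-rule on 3 via 0R0]
6. p1 | p3, 0   [&-rule on 5]
7. ~p1, 0   [&-rule on 5]
Accessibility: 0R0
The negation has an open branch (countermodel exists).

Invalid (countermodel exists)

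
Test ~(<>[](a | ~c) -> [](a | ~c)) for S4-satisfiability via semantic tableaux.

1. ~(<>[](a | ~c) -> [](a | ~c)), w0
2. <>[](a | ~c), w0
3. ~[](a | ~c), w0
4. [](a | ~c), w1
5. a | ~c, w1
6. ~c, w1
7. ~(a | ~c), w2
8. ~a, w2
9. c, w2
Accessibility: w0Rw0, w0Rw1, w0Rw2, w1Rw1, w2Rw2

Satisfiable (open branch found)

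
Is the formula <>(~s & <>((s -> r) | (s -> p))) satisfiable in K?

1. <>(~s & <>((s -> r) | (s -> p))), 0
2. ~s & <>((s -> r) | (s -> p)), 1
3. ~s, 1
4. <>((s -> r) | (s -> p)), 1
5. (s -> r) | (s -> p), 2
6. s -> p, 2
7. p, 2
Accessibility: 0R1, 1R2

Yes, satisfiable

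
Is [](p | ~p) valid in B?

Valid

Tableau for the negation ~[](p | ~p):
1. ~[](p | ~p), 0
2. ~(p | ~p), 1   [~[]-rule on 1: fresh world 1, 0R1]
3. ~p, 1   [~|-rule on 2]
4. p, 1   [~|-rule on 2]
Accessibility: 0R0, 0R1, 1R0, 1R1
Branch closes: p and ~p both at 1.
Every branch of the negation's tableau closes; the branch above is one of them.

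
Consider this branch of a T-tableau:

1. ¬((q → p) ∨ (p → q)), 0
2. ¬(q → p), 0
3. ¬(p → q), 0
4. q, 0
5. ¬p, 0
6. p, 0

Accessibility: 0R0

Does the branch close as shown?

Both p and ¬p appear at 0.

Yes, closed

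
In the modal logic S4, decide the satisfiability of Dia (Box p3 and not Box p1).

Satisfiable

1. Dia (Box p3 and not Box p1), w0
2. Box p3 and not Box p1, w1   [Dia-rule on 1: fresh world w1, w0Rw1]
3. Box p3, w1   [and-rule on 2]
4. not Box p1, w1   [and-rule on 2]
5. p3, w1   [Box-rule on 3 via w1Rw1]
6. not p1, w2   [neg-Box-rule on 4: fresh world w2, w1Rw2]
7. p3, w2   [Box-rule on 3 via w1Rw2]
Accessibility: w0Rw0, w0Rw1, w0Rw2, w1Rw1, w1Rw2, w2Rw2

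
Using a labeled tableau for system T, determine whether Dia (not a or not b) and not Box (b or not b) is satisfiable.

Unsatisfiable (every branch closes)

1. Dia (not a or not b) and not Box (b or not b), u
2. Dia (not a or not b), u   [and-rule on 1]
3. not Box (b or not b), u   [and-rule on 1]
4. not a or not b, v   [Dia-rule on 2: fresh world v, uRv]
5. not b, v   [or-rule on 4 (branches; this branch)]
6. not (b or not b), w   [neg-Box-rule on 3: fresh world w, uRw]
7. not b, w   [neg-or-rule on 6]
8. b, w   [neg-or-rule on 6]
Accessibility: uRu, uRv, uRw, vRv, wRw
Branch closes: b and not b both at w.
(One branch shown.) All branches close.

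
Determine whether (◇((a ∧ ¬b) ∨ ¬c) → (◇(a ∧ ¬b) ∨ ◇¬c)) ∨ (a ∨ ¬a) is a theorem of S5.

Tableau for the negation ¬((◇((a ∧ ¬b) ∨ ¬c) → (◇(a ∧ ¬b) ∨ ◇¬c)) ∨ (a ∨ ¬a)):
1. ¬((◇((a ∧ ¬b) ∨ ¬c) → (◇(a ∧ ¬b) ∨ ◇¬c)) ∨ (a ∨ ¬a)), u
2. ¬(◇((a ∧ ¬b) ∨ ¬c) → (◇(a ∧ ¬b) ∨ ◇¬c)), u   [¬∨-rule on 1]
3. ¬(a ∨ ¬a), u   [¬∨-rule on 1]
4. ◇((a ∧ ¬b) ∨ ¬c), u   [¬→-rule on 2]
5. ¬(◇(a ∧ ¬b) ∨ ◇¬c), u   [¬→-rule on 2]
6. ¬a, u   [¬∨-rule on 3]
7. a, u   [¬∨-rule on 3]
Accessibility: uRu
Branch closes: a and ¬a both at u.
Every branch of the negation's tableau closes; the branch above is one of them.

Valid in S5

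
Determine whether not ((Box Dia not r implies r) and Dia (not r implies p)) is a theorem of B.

Tableau for the negation (Box Dia not r implies r) and Dia (not r implies p):
1. (Box Dia not r implies r) and Dia (not r implies p), w0
2. Box Dia not r implies r, w0
3. Dia (not r implies p), w0
4. r, w0
5. not r implies p, w1
6. p, w1
Accessibility: w0Rw0, w0Rw1, w1Rw0, w1Rw1
The negation has an open branch (countermodel exists).

Invalid (countermodel exists)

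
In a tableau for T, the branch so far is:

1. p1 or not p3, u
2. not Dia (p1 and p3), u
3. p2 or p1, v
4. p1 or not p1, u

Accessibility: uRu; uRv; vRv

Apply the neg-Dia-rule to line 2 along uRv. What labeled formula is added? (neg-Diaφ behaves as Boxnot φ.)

not (p1 and p3), v

neg-Diaφ behaves as Boxnot φ: propagate the negated body to each accessible world.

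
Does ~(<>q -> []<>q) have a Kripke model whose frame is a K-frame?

1. ~(<>q -> []<>q), u
2. <>q, u
3. ~[]<>q, u
4. q, v
5. ~<>q, w
Accessibility: uRv, uRw

Yes, satisfiable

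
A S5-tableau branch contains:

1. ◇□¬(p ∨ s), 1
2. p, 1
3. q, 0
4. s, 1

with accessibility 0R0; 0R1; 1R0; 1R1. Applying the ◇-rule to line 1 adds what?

a fresh world 2 with 1R2, and □¬(p ∨ s) at 2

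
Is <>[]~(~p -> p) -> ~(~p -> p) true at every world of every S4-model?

Tableau for the negation ~(<>[]~(~p -> p) -> ~(~p -> p)):
1. ~(<>[]~(~p -> p) -> ~(~p -> p)), u
2. <>[]~(~p -> p), u   [~->-rule on 1]
3. ~p -> p, u   [~->-rule on 1]
4. p, u   [->-rule on 3 (branches; this branch)]
5. []~(~p -> p), v   [<>-rule on 2: fresh world v, uRv]
6. ~(~p -> p), v   [[]-rule on 5 via vRv]
7. ~p, v   [~->-rule on 6]
Accessibility: uRu, uRv, vRv
The negation has an open branch (countermodel exists).

Invalid (countermodel exists)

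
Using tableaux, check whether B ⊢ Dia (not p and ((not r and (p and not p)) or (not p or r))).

Tableau for the negation not Dia (not p and ((not r and (p and not p)) or (not p or r))):
1. not Dia (not p and ((not r and (p and not p)) or (not p or r))), u
2. not (not p and ((not r and (p and not p)) or (not p or r))), u
3. not ((not r and (p and not p)) or (not p or r)), u
4. not (not r and (p and not p)), u
5. not (not p or r), u
6. p, u
7. not r, u
8. not (p and not p), u
Accessibility: uRu
The negation has an open branch (countermodel exists).

No, not valid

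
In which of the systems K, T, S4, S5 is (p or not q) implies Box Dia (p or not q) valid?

S5

S4-tableau for the negation not ((p or not q) implies Box Dia (p or not q)):
1. not ((p or not q) implies Box Dia (p or not q)), u
2. p or not q, u
3. not Box Dia (p or not q), u
4. not q, u
5. not Dia (p or not q), v
6. not (p or not q), v
7. not p, v
8. q, v
Accessibility: uRu, uRv, vRv
Complete open branch: countermodel on an S4-frame, so not valid in S4, nor in K, T (the same frame is also a K-frame and a T-frame).
S5-tableau for the negation not ((p or not q) implies Box Dia (p or not q)):
1. not ((p or not q) implies Box Dia (p or not q)), u
2. p or not q, u
3. not Box Dia (p or not q), u
4. not q, u
5. not Dia (p or not q), v
6. not (p or not q), u
7. not p, u
8. q, u
Accessibility: uRu, uRv, vRu, vRv
Branch closes: q and not q both at u.
Every branch closes (one shown): valid in S5.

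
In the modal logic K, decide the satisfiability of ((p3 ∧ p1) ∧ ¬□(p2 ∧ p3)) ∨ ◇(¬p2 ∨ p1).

1. ((p3 ∧ p1) ∧ ¬□(p2 ∧ p3)) ∨ ◇(¬p2 ∨ p1), u
2. ◇(¬p2 ∨ p1), u   [∨-rule on 1 (branches; this branch)]
3. ¬p2 ∨ p1, v   [◇-rule on 2: fresh world v, uRv]
4. p1, v   [∨-rule on 3 (branches; this branch)]
Accessibility: uRv

Satisfiable (open branch found)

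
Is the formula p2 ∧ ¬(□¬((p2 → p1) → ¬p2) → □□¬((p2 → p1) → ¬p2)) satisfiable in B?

1. p2 ∧ ¬(□¬((p2 → p1) → ¬p2) → □□¬((p2 → p1) → ¬p2)), u
2. p2, u   [∧-rule on 1]
3. ¬(□¬((p2 → p1) → ¬p2) → □□¬((p2 → p1) → ¬p2)), u   [∧-rule on 1]
4. □¬((p2 → p1) → ¬p2), u   [¬→-rule on 3]
5. ¬□□¬((p2 → p1) → ¬p2), u   [¬→-rule on 3]
6. ¬((p2 → p1) → ¬p2), u   [□-rule on 4 via uRu]
7. p2 → p1, u   [¬→-rule on 6]
8. p1, u   [→-rule on 7 (branches; this branch)]
9. ¬□¬((p2 → p1) → ¬p2), v   [¬□-rule on 5: fresh world v, uRv]
10. ¬((p2 → p1) → ¬p2), v   [□-rule on 4 via uRv]
11. p2 → p1, v   [¬→-rule on 10]
12. p2, v   [¬→-rule on 10]
13. p1, v   [→-rule on 11 (branches; this branch)]
14. (p2 → p1) → ¬p2, w   [¬□-rule on 9: fresh world w, vRw]
15. ¬p2, w   [→-rule on 14 (branches; this branch)]
Accessibility: uRu, uRv, vRu, vRv, vRw, wRv, wRw

Satisfiable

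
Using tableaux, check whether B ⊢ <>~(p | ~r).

Tableau for the negation ~<>~(p | ~r):
1. ~<>~(p | ~r), w0
2. p | ~r, w0
3. ~r, w0
Accessibility: w0Rw0
The negation has an open branch (countermodel exists).

No, not valid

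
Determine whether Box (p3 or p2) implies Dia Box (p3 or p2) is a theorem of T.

Tableau for the negation not (Box (p3 or p2) implies Dia Box (p3 or p2)):
1. not (Box (p3 or p2) implies Dia Box (p3 or p2)), w0
2. Box (p3 or p2), w0   [neg-implies-rule on 1]
3. not Dia Box (p3 or p2), w0   [neg-implies-rule on 1]
4. p3 or p2, w0   [Box-rule on 2 via w0Rw0]
5. not Box (p3 or p2), w0   [neg-Dia-rule on 3 via w0Rw0]
6. p2, w0   [or-rule on 4 (branches; this branch)]
7. not (p3 or p2), w1   [neg-Box-rule on 5: fresh world w1, w0Rw1]
8. not p3, w1   [neg-or-rule on 7]
9. not p2, w1   [neg-or-rule on 7]
10. p3 or p2, w1   [Box-rule on 2 via w0Rw1]
11. not Box (p3 or p2), w1   [neg-Dia-rule on 3 via w0Rw1]
12. p2, w1   [or-rule on 10 (branches; this branch)]
Accessibility: w0Rw0, w0Rw1, w1Rw1
Branch closes: p2 and not p2 both at w1.
Every branch of the negation's tableau closes; the branch above is one of them.

Valid in T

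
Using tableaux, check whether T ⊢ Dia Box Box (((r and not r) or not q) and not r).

Tableau for the negation not Dia Box Box (((r and not r) or not q) and not r):
1. not Dia Box Box (((r and not r) or not q) and not r), 0
2. not Box Box (((r and not r) or not q) and not r), 0   [neg-Dia-rule on 1 via 0R0]
3. not Box (((r and not r) or not q) and not r), 1   [neg-Box-rule on 2: fresh world 1, 0R1]
4. not Box Box (((r and not r) or not q) and not r), 1   [neg-Dia-rule on 1 via 0R1]
5. not (((r and not r) or not q) and not r), 2   [neg-Box-rule on 3: fresh world 2, 1R2]
6. r, 2   [neg-and-rule on 5 (branches; this branch)]
7. not Box (((r and not r) or not q) and not r), 3   [neg-Box-rule on 4: fresh world 3, 1R3]
8. not (((r and not r) or not q) and not r), 4   [neg-Box-rule on 7: fresh world 4, 3R4]
9. r, 4   [neg-and-rule on 8 (branches; this branch)]
Accessibility: 0R0, 0R1, 1R1, 1R2, 1R3, 2R2, 3R3, 3R4, 4R4
The negation has an open branch (countermodel exists).

Invalid (countermodel exists)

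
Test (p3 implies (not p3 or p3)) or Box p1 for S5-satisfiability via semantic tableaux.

1. (p3 implies (not p3 or p3)) or Box p1, w0
2. Box p1, w0   [or-rule on 1 (branches; this branch)]
3. p1, w0   [Box-rule on 2 via w0Rw0]
Accessibility: w0Rw0

Satisfiable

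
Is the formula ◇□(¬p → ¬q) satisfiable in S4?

Yes, satisfiable

1. ◇□(¬p → ¬q), w0
2. □(¬p → ¬q), w1
3. ¬p → ¬q, w1
4. ¬q, w1
Accessibility: w0Rw0, w0Rw1, w1Rw1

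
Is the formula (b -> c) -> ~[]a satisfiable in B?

1. (b -> c) -> ~[]a, u
2. ~[]a, u
3. ~a, v
Accessibility: uRu, uRv, vRu, vRv

Satisfiable (open branch found)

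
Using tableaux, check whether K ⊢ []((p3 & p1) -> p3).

Valid

Tableau for the negation ~[]((p3 & p1) -> p3):
1. ~[]((p3 & p1) -> p3), u
2. ~((p3 & p1) -> p3), v
3. p3 & p1, v
4. ~p3, v
5. p3, v
6. p1, v
Accessibility: uRv
Branch closes: p3 and ~p3 both at v.
All branches of the negation close; one closing branch shown above.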